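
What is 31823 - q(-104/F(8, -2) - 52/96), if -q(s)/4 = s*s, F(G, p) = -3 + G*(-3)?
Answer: 371694697/11664 ≈ 31867.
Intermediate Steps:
F(G, p) = -3 - 3*G
q(s) = -4*s² (q(s) = -4*s*s = -4*s²)
31823 - q(-104/F(8, -2) - 52/96) = 31823 - (-4)*(-104/(-3 - 3*8) - 52/96)² = 31823 - (-4)*(-104/(-3 - 24) - 52*1/96)² = 31823 - (-4)*(-104/(-27) - 13/24)² = 31823 - (-4)*(-104*(-1/27) - 13/24)² = 31823 - (-4)*(104/27 - 13/24)² = 31823 - (-4)*(715/216)² = 31823 - (-4)*511225/46656 = 31823 - 1*(-511225/11664) = 31823 + 511225/11664 = 371694697/11664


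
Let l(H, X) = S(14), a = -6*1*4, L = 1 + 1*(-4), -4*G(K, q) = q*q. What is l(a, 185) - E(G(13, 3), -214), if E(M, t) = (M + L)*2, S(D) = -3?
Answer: 15/2 ≈ 7.5000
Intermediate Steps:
G(K, q) = -q²/4 (G(K, q) = -q*q/4 = -q²/4)
L = -3 (L = 1 - 4 = -3)
a = -24 (a = -6*4 = -24)
l(H, X) = -3
E(M, t) = -6 + 2*M (E(M, t) = (M - 3)*2 = (-3 + M)*2 = -6 + 2*M)
l(a, 185) - E(G(13, 3), -214) = -3 - (-6 + 2*(-¼*3²)) = -3 - (-6 + 2*(-¼*9)) = -3 - (-6 + 2*(-9/4)) = -3 - (-6 - 9/2) = -3 - 1*(-21/2) = -3 + 21/2 = 15/2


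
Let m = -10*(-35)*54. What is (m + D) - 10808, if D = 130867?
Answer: 138959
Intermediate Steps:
m = 18900 (m = 350*54 = 18900)
(m + D) - 10808 = (18900 + 130867) - 10808 = 149767 - 10808 = 138959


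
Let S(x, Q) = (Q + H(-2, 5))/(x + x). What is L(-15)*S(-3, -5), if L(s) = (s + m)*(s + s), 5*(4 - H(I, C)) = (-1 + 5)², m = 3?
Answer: 252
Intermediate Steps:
H(I, C) = ⅘ (H(I, C) = 4 - (-1 + 5)²/5 = 4 - ⅕*4² = 4 - ⅕*16 = 4 - 16/5 = ⅘)
S(x, Q) = (⅘ + Q)/(2*x) (S(x, Q) = (Q + ⅘)/(x + x) = (⅘ + Q)/((2*x)) = (⅘ + Q)*(1/(2*x)) = (⅘ + Q)/(2*x))
L(s) = 2*s*(3 + s) (L(s) = (s + 3)*(s + s) = (3 + s)*(2*s) = 2*s*(3 + s))
L(-15)*S(-3, -5) = (2*(-15)*(3 - 15))*((⅒)*(4 + 5*(-5))/(-3)) = (2*(-15)*(-12))*((⅒)*(-⅓)*(4 - 25)) = 360*((⅒)*(-⅓)*(-21)) = 360*(7/10) = 252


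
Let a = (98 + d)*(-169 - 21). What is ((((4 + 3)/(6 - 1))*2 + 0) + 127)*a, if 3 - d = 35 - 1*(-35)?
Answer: -764522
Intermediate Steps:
d = -67 (d = 3 - (35 - 1*(-35)) = 3 - (35 + 35) = 3 - 1*70 = 3 - 70 = -67)
a = -5890 (a = (98 - 67)*(-169 - 21) = 31*(-190) = -5890)
((((4 + 3)/(6 - 1))*2 + 0) + 127)*a = ((((4 + 3)/(6 - 1))*2 + 0) + 127)*(-5890) = (((7/5)*2 + 0) + 127)*(-5890) = ((14/5 + 0) + 127)*(-5890) = (14/5 + 127)*(-5890) = (649/5)*(-5890) = -764522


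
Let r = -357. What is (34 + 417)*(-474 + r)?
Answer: -374781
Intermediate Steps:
(34 + 417)*(-474 + r) = (34 + 417)*(-474 - 357) = 451*(-831) = -374781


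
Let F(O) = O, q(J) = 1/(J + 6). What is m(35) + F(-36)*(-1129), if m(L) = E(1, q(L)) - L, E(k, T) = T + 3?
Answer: 1665093/41 ≈ 40612.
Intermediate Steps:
q(J) = 1/(6 + J)
E(k, T) = 3 + T
m(L) = 3 + 1/(6 + L) - L (m(L) = (3 + 1/(6 + L)) - L = 3 + 1/(6 + L) - L)
m(35) + F(-36)*(-1129) = (1 + (3 - 1*35)*(6 + 35))/(6 + 35) - 36*(-1129) = (1 + (3 - 35)*41)/41 + 40644 = (1 - 32*41)/41 + 40644 = (1 - 1312)/41 + 40644 = (1/41)*(-1311) + 40644 = -1311/41 + 40644 = 1665093/41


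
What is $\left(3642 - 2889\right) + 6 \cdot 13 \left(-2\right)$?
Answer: $597$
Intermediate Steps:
$\left(3642 - 2889\right) + 6 \cdot 13 \left(-2\right) = 753 + 78 \left(-2\right) = 753 - 156 = 597$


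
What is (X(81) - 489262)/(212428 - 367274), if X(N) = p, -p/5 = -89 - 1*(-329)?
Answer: 245231/77423 ≈ 3.1674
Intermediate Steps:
p = -1200 (p = -5*(-89 - 1*(-329)) = -5*(-89 + 329) = -5*240 = -1200)
X(N) = -1200
(X(81) - 489262)/(212428 - 367274) = (-1200 - 489262)/(212428 - 367274) = -490462/(-154846) = -490462*(-1/154846) = 245231/77423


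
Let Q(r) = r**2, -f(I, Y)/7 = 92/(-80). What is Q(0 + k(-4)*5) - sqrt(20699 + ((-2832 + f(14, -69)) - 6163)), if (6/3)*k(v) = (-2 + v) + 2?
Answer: 100 - sqrt(1171205)/10 ≈ -8.2222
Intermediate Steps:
f(I, Y) = 161/20 (f(I, Y) = -644/(-80) = -644*(-1)/80 = -7*(-23/20) = 161/20)
k(v) = v/2 (k(v) = ((-2 + v) + 2)/2 = v/2)
Q(0 + k(-4)*5) - sqrt(20699 + ((-2832 + f(14, -69)) - 6163)) = (0 + ((1/2)*(-4))*5)**2 - sqrt(20699 + ((-2832 + 161/20) - 6163)) = (0 - 2*5)**2 - sqrt(20699 + (-56479/20 - 6163)) = (0 - 10)**2 - sqrt(20699 - 179739/20) = (-10)**2 - sqrt(234241/20) = 100 - sqrt(1171205)/10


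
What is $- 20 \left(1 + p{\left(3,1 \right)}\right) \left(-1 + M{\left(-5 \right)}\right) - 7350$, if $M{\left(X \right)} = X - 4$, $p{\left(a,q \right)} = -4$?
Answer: $-7950$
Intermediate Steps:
$M{\left(X \right)} = -4 + X$
$- 20 \left(1 + p{\left(3,1 \right)}\right) \left(-1 + M{\left(-5 \right)}\right) - 7350 = - 20 \left(1 - 4\right) \left(-1 - 9\right) - 7350 = - 20 \left(- 3 \left(-1 - 9\right)\right) - 7350 = - 20 \left(\left(-3\right) \left(-10\right)\right) - 7350 = \left(-20\right) 30 - 7350 = -600 - 7350 = -7950$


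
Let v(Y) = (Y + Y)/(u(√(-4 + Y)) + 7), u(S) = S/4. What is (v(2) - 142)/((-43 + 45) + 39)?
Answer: 2*(-71*√2 + 1980*I)/(41*(√2 - 28*I)) ≈ -3.4495 - 0.00070215*I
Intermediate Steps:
u(S) = S/4 (u(S) = S*(¼) = S/4)
v(Y) = 2*Y/(7 + √(-4 + Y)/4) (v(Y) = (Y + Y)/(√(-4 + Y)/4 + 7) = (2*Y)/(7 + √(-4 + Y)/4) = 2*Y/(7 + √(-4 + Y)/4))
(v(2) - 142)/((-43 + 45) + 39) = (8*2/(28 + √(-4 + 2)) - 142)/((-43 + 45) + 39) = (8*2/(28 + √(-2)) - 142)/(2 + 39) = (8*2/(28 + I*√2) - 142)/41 = (16/(28 + I*√2) - 142)*(1/41) = (-142 + 16/(28 + I*√2))*(1/41) = -142/41 + 16/(41*(28 + I*√2))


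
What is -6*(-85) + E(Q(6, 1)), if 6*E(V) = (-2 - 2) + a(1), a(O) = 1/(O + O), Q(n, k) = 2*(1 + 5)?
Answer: 6113/12 ≈ 509.42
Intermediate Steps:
Q(n, k) = 12 (Q(n, k) = 2*6 = 12)
a(O) = 1/(2*O)
E(V) = -7/12 (E(V) = ((-2 - 2) + (½)/1)/6 = (-4 + (½)*1)/6 = (-4 + ½)/6 = (⅙)*(-7/2) = -7/12)
-6*(-85) + E(Q(6, 1)) = -6*(-85) - 7/12 = 510 - 7/12 = 6113/12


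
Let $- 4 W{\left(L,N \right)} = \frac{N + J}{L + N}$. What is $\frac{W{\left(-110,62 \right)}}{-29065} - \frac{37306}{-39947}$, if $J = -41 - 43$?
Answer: $\frac{104093132857}{111461717280} \approx 0.93389$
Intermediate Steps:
$J = -84$
$W{\left(L,N \right)} = - \frac{-84 + N}{4 \left(L + N\right)}$ ($W{\left(L,N \right)} = - \frac{\left(N - 84\right) \frac{1}{L + N}}{4} = - \frac{\left(-84 + N\right) \frac{1}{L + N}}{4} = - \frac{\frac{1}{L + N} \left(-84 + N\right)}{4} = - \frac{-84 + N}{4 \left(L + N\right)}$)
$\frac{W{\left(-110,62 \right)}}{-29065} - \frac{37306}{-39947} = \frac{\frac{1}{-110 + 62} \left(21 - \frac{31}{2}\right)}{-29065} - \frac{37306}{-39947} = \frac{21 - \frac{31}{2}}{-48} \left(- \frac{1}{29065}\right) - - \frac{37306}{39947} = \left(- \frac{1}{48}\right) \frac{11}{2} \left(- \frac{1}{29065}\right) + \frac{37306}{39947} = \left(- \frac{11}{96}\right) \left(- \frac{1}{29065}\right) + \frac{37306}{39947} = \frac{11}{2790240} + \frac{37306}{39947} = \frac{104093132857}{111461717280}$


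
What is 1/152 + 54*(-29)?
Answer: -238031/152 ≈ -1566.0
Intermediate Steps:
1/152 + 54*(-29) = 1/152 - 1566 = -238031/152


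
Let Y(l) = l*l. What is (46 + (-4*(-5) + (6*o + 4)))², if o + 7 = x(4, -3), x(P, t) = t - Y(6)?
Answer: 42436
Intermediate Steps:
Y(l) = l²
x(P, t) = -36 + t (x(P, t) = t - 1*6² = t - 1*36 = t - 36 = -36 + t)
o = -46 (o = -7 + (-36 - 3) = -7 - 39 = -46)
(46 + (-4*(-5) + (6*o + 4)))² = (46 + (-4*(-5) + (6*(-46) + 4)))² = (46 + (20 + (-276 + 4)))² = (46 + (20 - 272))² = (46 - 252)² = (-206)² = 42436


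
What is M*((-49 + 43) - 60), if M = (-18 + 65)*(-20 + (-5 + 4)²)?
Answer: 58938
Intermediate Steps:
M = -893 (M = 47*(-20 + (-1)²) = 47*(-20 + 1) = 47*(-19) = -893)
M*((-49 + 43) - 60) = -893*((-49 + 43) - 60) = -893*(-6 - 60) = -893*(-66) = 58938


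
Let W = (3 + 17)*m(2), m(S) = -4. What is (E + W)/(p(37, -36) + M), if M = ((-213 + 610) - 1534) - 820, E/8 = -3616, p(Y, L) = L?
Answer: 29008/1993 ≈ 14.555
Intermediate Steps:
E = -28928 (E = 8*(-3616) = -28928)
W = -80 (W = (3 + 17)*(-4) = 20*(-4) = -80)
M = -1957 (M = (397 - 1534) - 820 = -1137 - 820 = -1957)
(E + W)/(p(37, -36) + M) = (-28928 - 80)/(-36 - 1957) = -29008/(-1993) = -29008*(-1/1993) = 29008/1993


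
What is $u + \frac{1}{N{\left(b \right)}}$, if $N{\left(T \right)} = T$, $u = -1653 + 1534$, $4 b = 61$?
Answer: $- \frac{7255}{61} \approx -118.93$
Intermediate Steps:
$b = \frac{61}{4}$ ($b = \frac{1}{4} \cdot 61 = \frac{61}{4} \approx 15.25$)
$u = -119$
$u + \frac{1}{N{\left(b \right)}} = -119 + \frac{1}{\frac{61}{4}} = -119 + \frac{4}{61} = - \frac{7255}{61}$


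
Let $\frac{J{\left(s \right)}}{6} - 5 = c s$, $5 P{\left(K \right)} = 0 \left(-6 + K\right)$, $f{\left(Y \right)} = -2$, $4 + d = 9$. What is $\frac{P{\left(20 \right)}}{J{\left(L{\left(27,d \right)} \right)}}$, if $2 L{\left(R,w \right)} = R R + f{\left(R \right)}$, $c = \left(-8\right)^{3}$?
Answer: $0$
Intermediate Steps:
$d = 5$ ($d = -4 + 9 = 5$)
$c = -512$
$L{\left(R,w \right)} = -1 + \frac{R^{2}}{2}$ ($L{\left(R,w \right)} = \frac{R R - 2}{2} = \frac{R^{2} - 2}{2} = \frac{-2 + R^{2}}{2} = -1 + \frac{R^{2}}{2}$)
$P{\left(K \right)} = 0$ ($P{\left(K \right)} = \frac{0 \left(-6 + K\right)}{5} = \frac{1}{5} \cdot 0 = 0$)
$J{\left(s \right)} = 30 - 3072 s$ ($J{\left(s \right)} = 30 + 6 \left(- 512 s\right) = 30 - 3072 s$)
$\frac{P{\left(20 \right)}}{J{\left(L{\left(27,d \right)} \right)}} = \frac{0}{30 - 3072 \left(-1 + \frac{27^{2}}{2}\right)} = \frac{0}{30 - 3072 \left(-1 + \frac{1}{2} \cdot 729\right)} = \frac{0}{30 - 3072 \left(-1 + \frac{729}{2}\right)} = \frac{0}{30 - 1116672} = \frac{0}{-1116642} = 0 \left(- \frac{1}{1116642}\right) = 0$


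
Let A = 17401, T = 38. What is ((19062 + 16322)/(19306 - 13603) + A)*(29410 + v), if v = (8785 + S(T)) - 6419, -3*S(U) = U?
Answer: 9459751518230/17109 ≈ 5.5291e+8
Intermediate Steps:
S(U) = -U/3
v = 7060/3 (v = (8785 - ⅓*38) - 6419 = (8785 - 38/3) - 6419 = 26317/3 - 6419 = 7060/3 ≈ 2353.3)
((19062 + 16322)/(19306 - 13603) + A)*(29410 + v) = ((19062 + 16322)/(19306 - 13603) + 17401)*(29410 + 7060/3) = (35384/5703 + 17401)*(95290/3) = (99273287/5703)*(95290/3) = 9459751518230/17109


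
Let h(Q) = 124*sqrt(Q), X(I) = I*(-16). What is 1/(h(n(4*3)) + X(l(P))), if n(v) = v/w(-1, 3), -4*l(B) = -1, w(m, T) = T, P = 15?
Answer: 1/244 ≈ 0.0040984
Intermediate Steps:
l(B) = 1/4 (l(B) = -1/4*(-1) = 1/4)
X(I) = -16*I
n(v) = v/3
1/(h(n(4*3)) + X(l(P))) = 1/(124*sqrt((4*3)/3) - 16*1/4) = 1/(124*sqrt((1/3)*12) - 4) = 1/(124*sqrt(4) - 4) = 1/(124*2 - 4) = 1/(248 - 4) = 1/244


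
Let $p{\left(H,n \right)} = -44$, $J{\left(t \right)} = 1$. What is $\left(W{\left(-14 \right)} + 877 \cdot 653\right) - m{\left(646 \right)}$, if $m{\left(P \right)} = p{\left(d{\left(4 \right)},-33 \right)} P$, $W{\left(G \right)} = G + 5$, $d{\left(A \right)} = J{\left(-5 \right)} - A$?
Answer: $601096$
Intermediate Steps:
$d{\left(A \right)} = 1 - A$
$W{\left(G \right)} = 5 + G$
$m{\left(P \right)} = - 44 P$
$\left(W{\left(-14 \right)} + 877 \cdot 653\right) - m{\left(646 \right)} = \left(\left(5 - 14\right) + 877 \cdot 653\right) - \left(-44\right) 646 = \left(-9 + 572681\right) - -28424 = 572672 + 28424 = 601096$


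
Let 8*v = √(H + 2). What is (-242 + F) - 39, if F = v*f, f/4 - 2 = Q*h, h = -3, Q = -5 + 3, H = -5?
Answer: -281 + 4*I*√3 ≈ -281.0 + 6.9282*I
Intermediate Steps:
v = I*√3/8 (v = √(-5 + 2)/8 = √(-3)/8 = (I*√3)/8 = I*√3/8 ≈ 0.21651*I)
Q = -2
f = 32 (f = 8 + 4*(-2*(-3)) = 8 + 4*6 = 8 + 24 = 32)
F = 4*I*√3 (F = (I*√3/8)*32 = 4*I*√3 ≈ 6.9282*I)
(-242 + F) - 39 = (-242 + 4*I*√3) - 39 = -281 + 4*I*√3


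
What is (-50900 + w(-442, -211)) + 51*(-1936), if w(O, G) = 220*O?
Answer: -246876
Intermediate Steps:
(-50900 + w(-442, -211)) + 51*(-1936) = (-50900 + 220*(-442)) + 51*(-1936) = (-50900 - 97240) - 98736 = -148140 - 98736 = -246876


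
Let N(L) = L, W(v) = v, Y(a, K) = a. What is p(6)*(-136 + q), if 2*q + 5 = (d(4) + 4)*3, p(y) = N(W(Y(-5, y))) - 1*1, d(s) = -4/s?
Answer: 804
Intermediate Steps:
p(y) = -6 (p(y) = -5 - 1*1 = -5 - 1 = -6)
q = 2 (q = -5/2 + ((-4/4 + 4)*3)/2 = -5/2 + ((-4*1/4 + 4)*3)/2 = -5/2 + ((-1 + 4)*3)/2 = -5/2 + (3*3)/2 = -5/2 + (1/2)*9 = -5/2 + 9/2 = 2)
p(6)*(-136 + q) = -6*(-136 + 2) = -6*(-134) = 804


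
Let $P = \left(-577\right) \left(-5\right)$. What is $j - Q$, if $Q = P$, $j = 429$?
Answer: $-2456$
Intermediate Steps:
$P = 2885$
$Q = 2885$
$j - Q = 429 - 2885 = -2456$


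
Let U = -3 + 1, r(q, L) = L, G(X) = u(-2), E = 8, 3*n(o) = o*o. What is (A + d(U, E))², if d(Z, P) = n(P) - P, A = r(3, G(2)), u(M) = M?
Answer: 1156/9 ≈ 128.44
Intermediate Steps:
n(o) = o²/3 (n(o) = (o*o)/3 = o²/3)
G(X) = -2
A = -2
U = -2
d(Z, P) = -P + P²/3 (d(Z, P) = P²/3 - P = -P + P²/3)
(A + d(U, E))² = (-2 + (⅓)*8*(-3 + 8))² = (-2 + (⅓)*8*5)² = (-2 + 40/3)² = (34/3)² = 1156/9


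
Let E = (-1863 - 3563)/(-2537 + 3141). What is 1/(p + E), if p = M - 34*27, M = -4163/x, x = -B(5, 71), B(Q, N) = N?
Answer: -21442/18619153 ≈ -0.0011516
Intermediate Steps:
x = -71 (x = -1*71 = -71)
E = -2713/302 (E = -5426/604 = -5426*1/604 = -2713/302 ≈ -8.9834)
M = 4163/71 (M = -4163/(-71) = -4163*(-1/71) = 4163/71 ≈ 58.634)
p = -61015/71 (p = 4163/71 - 34*27 = 4163/71 - 1*918 = 4163/71 - 918 = -61015/71 ≈ -859.37)
1/(p + E) = 1/(-61015/71 - 2713/302) = 1/(-18619153/21442) = -21442/18619153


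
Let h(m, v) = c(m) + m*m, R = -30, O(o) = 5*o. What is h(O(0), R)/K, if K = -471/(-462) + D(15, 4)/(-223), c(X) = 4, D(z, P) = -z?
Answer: 137368/37321 ≈ 3.6807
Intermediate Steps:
K = 37321/34342 (K = -471/(-462) - 1*15/(-223) = -471*(-1/462) - 15*(-1/223) = 157/154 + 15/223 = 37321/34342 ≈ 1.0867)
h(m, v) = 4 + m² (h(m, v) = 4 + m*m = 4 + m²)
h(O(0), R)/K = (4 + (5*0)²)/(37321/34342) = (4 + 0²)*(34342/37321) = (4 + 0)*(34342/37321) = 4*(34342/37321) = 137368/37321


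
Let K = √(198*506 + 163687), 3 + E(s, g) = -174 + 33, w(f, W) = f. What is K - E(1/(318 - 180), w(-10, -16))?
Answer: 144 + 5*√10555 ≈ 657.69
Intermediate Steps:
E(s, g) = -144 (E(s, g) = -3 + (-174 + 33) = -3 - 141 = -144)
K = 5*√10555 (K = √(100188 + 163687) = √263875 = 5*√10555 ≈ 513.69)
K - E(1/(318 - 180), w(-10, -16)) = 5*√10555 - 1*(-144) = 5*√10555 + 144 = 144 + 5*√10555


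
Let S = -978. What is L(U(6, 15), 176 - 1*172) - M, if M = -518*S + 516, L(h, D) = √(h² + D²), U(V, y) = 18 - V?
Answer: -507120 + 4*√10 ≈ -5.0711e+5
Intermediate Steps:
L(h, D) = √(D² + h²)
M = 507120 (M = -518*(-978) + 516 = 506604 + 516 = 507120)
L(U(6, 15), 176 - 1*172) - M = √((176 - 1*172)² + (18 - 1*6)²) - 1*507120 = √((176 - 172)² + (18 - 6)²) - 507120 = √(4² + 12²) - 507120 = √(16 + 144) - 507120 = √160 - 507120 = 4*√10 - 507120 = -507120 + 4*√10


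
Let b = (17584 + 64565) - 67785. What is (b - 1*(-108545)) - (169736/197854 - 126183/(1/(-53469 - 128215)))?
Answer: -2267932069545669/98927 ≈ -2.2925e+10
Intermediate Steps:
b = 14364 (b = 82149 - 67785 = 14364)
(b - 1*(-108545)) - (169736/197854 - 126183/(1/(-53469 - 128215))) = (14364 - 1*(-108545)) - (169736/197854 - 126183/(1/(-53469 - 128215))) = (14364 + 108545) - (169736*(1/197854) - 126183/(1/(-181684))) = 122909 - (84868/98927 - 126183/(-1/181684)) = 122909 - (84868/98927 - 126183*(-181684)) = 122909 - (84868/98927 + 22925432172) = 122909 - 1*2267944228564312/98927 = 122909 - 2267944228564312/98927 = -2267932069545669/98927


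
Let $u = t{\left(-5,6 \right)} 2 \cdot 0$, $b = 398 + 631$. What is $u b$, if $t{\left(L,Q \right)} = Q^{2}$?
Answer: $0$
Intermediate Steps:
$b = 1029$
$u = 0$ ($u = 6^{2} \cdot 2 \cdot 0 = 36 \cdot 2 \cdot 0 = 72 \cdot 0 = 0$)
$u b = 0 \cdot 1029 = 0$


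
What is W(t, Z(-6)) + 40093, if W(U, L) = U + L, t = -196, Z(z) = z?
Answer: 39891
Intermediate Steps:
W(U, L) = L + U
W(t, Z(-6)) + 40093 = (-6 - 196) + 40093 = -202 + 40093 = 39891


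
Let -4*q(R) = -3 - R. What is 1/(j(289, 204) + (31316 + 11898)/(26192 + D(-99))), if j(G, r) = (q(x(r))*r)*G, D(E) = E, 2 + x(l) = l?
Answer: 26093/78839912249 ≈ 3.3096e-7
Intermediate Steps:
x(l) = -2 + l
q(R) = ¾ + R/4 (q(R) = -(-3 - R)/4 = ¾ + R/4)
j(G, r) = G*r*(¼ + r/4) (j(G, r) = ((¾ + (-2 + r)/4)*r)*G = ((¾ + (-½ + r/4))*r)*G = ((¼ + r/4)*r)*G = (r*(¼ + r/4))*G = G*r*(¼ + r/4))
1/(j(289, 204) + (31316 + 11898)/(26192 + D(-99))) = 1/((¼)*289*204*(1 + 204) + (31316 + 11898)/(26192 - 99)) = 1/((¼)*289*204*205 + 43214/26093) = 1/(3021495 + 43214*(1/26093)) = 1/(3021495 + 43214/26093) = 1/(78839912249/26093) = 26093/78839912249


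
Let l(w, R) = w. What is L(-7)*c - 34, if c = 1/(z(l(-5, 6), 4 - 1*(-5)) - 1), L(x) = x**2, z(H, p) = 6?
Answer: -121/5 ≈ -24.200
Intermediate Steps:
c = 1/5 (c = 1/(6 - 1) = 1/5 ≈ 0.20000)
L(-7)*c - 34 = (-7)**2*(1/5) - 34 = 49*(1/5) - 34 = 49/5 - 34 = -121/5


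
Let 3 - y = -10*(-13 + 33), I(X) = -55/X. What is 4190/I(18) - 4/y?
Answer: -3062096/2233 ≈ -1371.3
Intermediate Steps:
y = 203 (y = 3 - (-10)*(-13 + 33) = 3 - (-10)*20 = 3 - 1*(-200) = 3 + 200 = 203)
4190/I(18) - 4/y = 4190/((-55/18)) - 4/203 = 4190/((-55*1/18)) - 4*1/203 = 4190/(-55/18) - 4/203 = 4190*(-18/55) - 4/203 = -15084/11 - 4/203 = -3062096/2233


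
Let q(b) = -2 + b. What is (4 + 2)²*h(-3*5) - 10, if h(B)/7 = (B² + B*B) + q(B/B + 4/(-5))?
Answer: 564682/5 ≈ 1.1294e+5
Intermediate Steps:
h(B) = -63/5 + 14*B² (h(B) = 7*((B² + B*B) + (-2 + (B/B + 4/(-5)))) = 7*((B² + B²) + (-2 + (1 + 4*(-⅕)))) = 7*(2*B² + (-2 + (1 - ⅘))) = 7*(2*B² + (-2 + ⅕)) = 7*(2*B² - 9/5) = 7*(-9/5 + 2*B²) = -63/5 + 14*B²)
(4 + 2)²*h(-3*5) - 10 = (4 + 2)²*(-63/5 + 14*(-3*5)²) - 10 = 6²*(-63/5 + 14*(-15)²) - 10 = 36*(-63/5 + 14*225) - 10 = 36*(-63/5 + 3150) - 10 = 36*(15687/5) - 10 = 564732/5 - 10 = 564682/5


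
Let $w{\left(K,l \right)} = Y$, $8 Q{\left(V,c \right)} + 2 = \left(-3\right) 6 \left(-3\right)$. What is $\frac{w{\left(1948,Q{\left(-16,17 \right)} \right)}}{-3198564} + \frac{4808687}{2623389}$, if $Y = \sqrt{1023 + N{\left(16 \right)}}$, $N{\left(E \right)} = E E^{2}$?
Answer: $\frac{4808687}{2623389} - \frac{\sqrt{5119}}{3198564} \approx 1.833$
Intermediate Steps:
$N{\left(E \right)} = E^{3}$
$Q{\left(V,c \right)} = \frac{13}{2}$ ($Q{\left(V,c \right)} = - \frac{1}{4} + \frac{\left(-3\right) 6 \left(-3\right)}{8} = - \frac{1}{4} + \frac{\left(-18\right) \left(-3\right)}{8} = - \frac{1}{4} + \frac{1}{8} \cdot 54 = - \frac{1}{4} + \frac{27}{4} = \frac{13}{2}$)
$Y = \sqrt{5119}$ ($Y = \sqrt{1023 + 16^{3}} = \sqrt{1023 + 4096} = \sqrt{5119} \approx 71.547$)
$w{\left(K,l \right)} = \sqrt{5119}$
$\frac{w{\left(1948,Q{\left(-16,17 \right)} \right)}}{-3198564} + \frac{4808687}{2623389} = \frac{\sqrt{5119}}{-3198564} + \frac{4808687}{2623389} = \sqrt{5119} \left(- \frac{1}{3198564}\right) + 4808687 \cdot \frac{1}{2623389} = - \frac{\sqrt{5119}}{3198564} + \frac{4808687}{2623389} = \frac{4808687}{2623389} - \frac{\sqrt{5119}}{3198564}$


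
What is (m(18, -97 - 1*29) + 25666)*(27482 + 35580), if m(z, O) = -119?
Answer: 1611044914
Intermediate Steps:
(m(18, -97 - 1*29) + 25666)*(27482 + 35580) = (-119 + 25666)*(27482 + 35580) = 25547*63062 = 1611044914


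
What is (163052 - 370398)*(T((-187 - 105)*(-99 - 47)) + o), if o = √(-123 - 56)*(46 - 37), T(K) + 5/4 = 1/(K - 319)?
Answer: 21933163553/84626 - 1866114*I*√179 ≈ 2.5918e+5 - 2.4967e+7*I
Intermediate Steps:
T(K) = -5/4 + 1/(-319 + K) (T(K) = -5/4 + 1/(K - 319) = -5/4 + 1/(-319 + K))
o = 9*I*√179 (o = √(-179)*9 = (I*√179)*9 = 9*I*√179 ≈ 120.41*I)
(163052 - 370398)*(T((-187 - 105)*(-99 - 47)) + o) = (163052 - 370398)*((1599 - 5*(-187 - 105)*(-99 - 47))/(4*(-319 + (-187 - 105)*(-99 - 47))) + 9*I*√179) = -207346*((1599 - (-1460)*(-146))/(4*(-319 - 292*(-146))) + 9*I*√179) = -207346*((1599 - 5*42632)/(4*(-319 + 42632)) + 9*I*√179) = -207346*((¼)*(1599 - 213160)/42313 + 9*I*√179) = -207346*((¼)*(1/42313)*(-211561) + 9*I*√179) = -207346*(-211561/169252 + 9*I*√179) = 21933163553/84626 - 1866114*I*√179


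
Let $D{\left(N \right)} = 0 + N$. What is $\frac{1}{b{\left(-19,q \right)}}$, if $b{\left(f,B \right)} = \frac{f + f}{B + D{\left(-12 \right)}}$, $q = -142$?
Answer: $\frac{77}{19} \approx 4.0526$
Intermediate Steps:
$D{\left(N \right)} = N$
$b{\left(f,B \right)} = \frac{2 f}{-12 + B}$ ($b{\left(f,B \right)} = \frac{f + f}{B - 12} = \frac{2 f}{-12 + B}$)
$\frac{1}{b{\left(-19,q \right)}} = \frac{1}{2 \left(-19\right) \frac{1}{-12 - 142}} = \frac{1}{2 \left(-19\right) \frac{1}{-154}} = \frac{1}{2 \left(-19\right) \left(- \frac{1}{154}\right)} = \frac{1}{\frac{19}{77}} = \frac{77}{19}$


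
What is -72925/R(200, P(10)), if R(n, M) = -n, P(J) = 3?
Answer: 2917/8 ≈ 364.63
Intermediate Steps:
-72925/R(200, P(10)) = -72925/((-1*200)) = -72925/(-200) = -72925*(-1/200) = 2917/8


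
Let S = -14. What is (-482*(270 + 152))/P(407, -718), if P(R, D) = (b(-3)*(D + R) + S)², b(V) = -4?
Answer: -50851/378225 ≈ -0.13445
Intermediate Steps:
P(R, D) = (-14 - 4*D - 4*R)² (P(R, D) = (-4*(D + R) - 14)² = ((-4*D - 4*R) - 14)² = (-14 - 4*D - 4*R)²)
(-482*(270 + 152))/P(407, -718) = (-482*(270 + 152))/((4*(7 + 2*(-718) + 2*407)²)) = (-482*422)/((4*(7 - 1436 + 814)²)) = -203404/(4*(-615)²) = -203404/(4*378225) = -203404/1512900 = -203404*1/1512900 = -50851/378225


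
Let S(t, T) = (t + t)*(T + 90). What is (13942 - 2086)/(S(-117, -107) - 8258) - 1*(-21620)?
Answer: 11565218/535 ≈ 21617.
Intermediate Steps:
S(t, T) = 2*t*(90 + T) (S(t, T) = (2*t)*(90 + T) = 2*t*(90 + T))
(13942 - 2086)/(S(-117, -107) - 8258) - 1*(-21620) = (13942 - 2086)/(2*(-117)*(90 - 107) - 8258) - 1*(-21620) = 11856/(2*(-117)*(-17) - 8258) + 21620 = 11856/(3978 - 8258) + 21620 = 11856/(-4280) + 21620 = 11856*(-1/4280) + 21620 = -1482/535 + 21620 = 11565218/535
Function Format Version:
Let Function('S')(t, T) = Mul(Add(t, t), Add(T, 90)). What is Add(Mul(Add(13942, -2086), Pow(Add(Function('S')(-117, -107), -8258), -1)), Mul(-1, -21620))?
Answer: Rational(11565218, 535) ≈ 21617.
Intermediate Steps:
Function('S')(t, T) = Mul(2, t, Add(90, T)) (Function('S')(t, T) = Mul(Mul(2, t), Add(90, T)) = Mul(2, t, Add(90, T)))
Add(Mul(Add(13942, -2086), Pow(Add(Function('S')(-117, -107), -8258), -1)), Mul(-1, -21620)) = Add(Mul(Add(13942, -2086), Pow(Add(Mul(2, -117, Add(90, -107)), -8258), -1)), Mul(-1, -21620)) = Add(Mul(11856, Pow(Add(Mul(2, -117, -17), -8258), -1)), 21620) = Add(Mul(11856, Pow(Add(3978, -8258), -1)), 21620) = Add(Mul(11856, Pow(-4280, -1)), 21620) = Add(Mul(11856, Rational(-1, 4280)), 21620) = Add(Rational(-1482, 535), 21620) = Rational(11565218, 535)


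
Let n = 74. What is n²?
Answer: 5476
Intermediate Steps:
n² = 74² = 5476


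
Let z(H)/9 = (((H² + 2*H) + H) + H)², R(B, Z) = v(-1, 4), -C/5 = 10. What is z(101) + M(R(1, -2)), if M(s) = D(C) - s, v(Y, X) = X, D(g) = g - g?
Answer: 1012194221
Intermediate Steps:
C = -50 (C = -5*10 = -50)
D(g) = 0
R(B, Z) = 4
M(s) = -s (M(s) = 0 - s = -s)
z(H) = 9*(H² + 4*H)² (z(H) = 9*(((H² + 2*H) + H) + H)² = 9*((H² + 3*H) + H)² = 9*(H² + 4*H)²)
z(101) + M(R(1, -2)) = 9*101²*(4 + 101)² - 1*4 = 9*10201*105² - 4 = 9*10201*11025 - 4 = 1012194225 - 4 = 1012194221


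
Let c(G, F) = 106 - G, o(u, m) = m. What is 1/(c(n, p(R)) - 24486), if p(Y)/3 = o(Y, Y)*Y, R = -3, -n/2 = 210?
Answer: -1/23960 ≈ -4.1736e-5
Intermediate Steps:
n = -420 (n = -2*210 = -420)
p(Y) = 3*Y**2 (p(Y) = 3*(Y*Y) = 3*Y**2)
1/(c(n, p(R)) - 24486) = 1/((106 - 1*(-420)) - 24486) = 1/((106 + 420) - 24486) = 1/(526 - 24486) = 1/(-23960) = -1/23960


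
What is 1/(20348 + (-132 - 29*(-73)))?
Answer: 1/22333 ≈ 4.4777e-5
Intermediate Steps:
1/(20348 + (-132 - 29*(-73))) = 1/(20348 + (-132 + 2117)) = 1/(20348 + 1985) = 1/22333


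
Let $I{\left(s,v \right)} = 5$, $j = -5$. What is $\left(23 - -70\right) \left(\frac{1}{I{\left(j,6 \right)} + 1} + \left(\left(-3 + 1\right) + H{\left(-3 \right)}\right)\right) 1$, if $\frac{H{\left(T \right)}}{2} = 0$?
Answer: $- \frac{341}{2} \approx -170.5$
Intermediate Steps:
$H{\left(T \right)} = 0$ ($H{\left(T \right)} = 2 \cdot 0 = 0$)
$\left(23 - -70\right) \left(\frac{1}{I{\left(j,6 \right)} + 1} + \left(\left(-3 + 1\right) + H{\left(-3 \right)}\right)\right) 1 = \left(23 - -70\right) \left(\frac{1}{5 + 1} + \left(\left(-3 + 1\right) + 0\right)\right) 1 = \left(23 + 70\right) \left(\frac{1}{6} + \left(-2 + 0\right)\right) 1 = 93 \left(\frac{1}{6} - 2\right) 1 = 93 \left(\left(- \frac{11}{6}\right) 1\right) = 93 \left(- \frac{11}{6}\right) = - \frac{341}{2}$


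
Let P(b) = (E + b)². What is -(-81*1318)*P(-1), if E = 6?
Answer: 2668950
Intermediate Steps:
P(b) = (6 + b)²
-(-81*1318)*P(-1) = -(-81*1318)*(6 - 1)² = -(-106758)*5² = -(-106758)*25 = -1*(-2668950) = 2668950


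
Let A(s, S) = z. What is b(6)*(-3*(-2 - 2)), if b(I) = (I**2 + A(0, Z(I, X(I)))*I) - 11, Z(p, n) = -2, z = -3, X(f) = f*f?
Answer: 84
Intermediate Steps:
X(f) = f**2
A(s, S) = -3
b(I) = -11 + I**2 - 3*I (b(I) = (I**2 - 3*I) - 11 = -11 + I**2 - 3*I)
b(6)*(-3*(-2 - 2)) = (-11 + 6**2 - 3*6)*(-3*(-2 - 2)) = (-11 + 36 - 18)*(-3*(-4)) = 7*12 = 84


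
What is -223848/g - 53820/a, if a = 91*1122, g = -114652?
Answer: 53476788/37519867 ≈ 1.4253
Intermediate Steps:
a = 102102
-223848/g - 53820/a = -223848/(-114652) - 53820/102102 = -223848*(-1/114652) - 53820*1/102102 = 55962/28663 - 690/1309 = 53476788/37519867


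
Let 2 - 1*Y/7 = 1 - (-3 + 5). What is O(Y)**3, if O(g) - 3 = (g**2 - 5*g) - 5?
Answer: 37259704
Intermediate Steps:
Y = 21 (Y = 14 - 7*(1 - (-3 + 5)) = 14 - 7*(1 - 1*2) = 14 - 7*(1 - 2) = 14 - 7*(-1) = 14 + 7 = 21)
O(g) = -2 + g**2 - 5*g (O(g) = 3 + ((g**2 - 5*g) - 5) = 3 + (-5 + g**2 - 5*g) = -2 + g**2 - 5*g)
O(Y)**3 = (-2 + 21**2 - 5*21)**3 = (-2 + 441 - 105)**3 = 334**3 = 37259704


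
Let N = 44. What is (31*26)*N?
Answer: 35464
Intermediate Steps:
(31*26)*N = (31*26)*44 = 806*44 = 35464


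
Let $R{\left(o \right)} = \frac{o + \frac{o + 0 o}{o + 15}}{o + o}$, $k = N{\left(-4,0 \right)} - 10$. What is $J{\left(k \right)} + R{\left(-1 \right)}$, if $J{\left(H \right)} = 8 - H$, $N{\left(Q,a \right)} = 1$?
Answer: $\frac{491}{28} \approx 17.536$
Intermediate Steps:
$k = -9$ ($k = 1 - 10 = -9$)
$R{\left(o \right)} = \frac{o + \frac{o}{15 + o}}{2 o}$ ($R{\left(o \right)} = \frac{o + \frac{o + 0}{15 + o}}{2 o} = \left(o + \frac{o}{15 + o}\right) \frac{1}{2 o} = \frac{o + \frac{o}{15 + o}}{2 o}$)
$J{\left(k \right)} + R{\left(-1 \right)} = \left(8 - -9\right) + \frac{16 - 1}{2 \left(15 - 1\right)} = \left(8 + 9\right) + \frac{1}{2} \cdot \frac{1}{14} \cdot 15 = 17 + \frac{1}{2} \cdot \frac{1}{14} \cdot 15 = 17 + \frac{15}{28} = \frac{491}{28}$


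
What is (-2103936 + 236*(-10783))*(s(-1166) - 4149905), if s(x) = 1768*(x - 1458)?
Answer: 40858272111188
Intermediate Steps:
s(x) = -2577744 + 1768*x (s(x) = 1768*(-1458 + x) = -2577744 + 1768*x)
(-2103936 + 236*(-10783))*(s(-1166) - 4149905) = (-2103936 + 236*(-10783))*((-2577744 + 1768*(-1166)) - 4149905) = (-2103936 - 2544788)*((-2577744 - 2061488) - 4149905) = -4648724*(-4639232 - 4149905) = -4648724*(-8789137) = 40858272111188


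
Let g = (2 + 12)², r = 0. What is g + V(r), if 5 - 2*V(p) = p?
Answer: 397/2 ≈ 198.50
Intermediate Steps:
V(p) = 5/2 - p/2
g = 196 (g = 14² = 196)
g + V(r) = 196 + (5/2 - ½*0) = 196 + (5/2 + 0) = 196 + 5/2 = 397/2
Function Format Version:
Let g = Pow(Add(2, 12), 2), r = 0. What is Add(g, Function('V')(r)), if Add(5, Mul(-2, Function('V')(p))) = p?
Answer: Rational(397, 2) ≈ 198.50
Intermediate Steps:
Function('V')(p) = Add(Rational(5, 2), Mul(Rational(-1, 2), p))
g = 196 (g = Pow(14, 2) = 196)
Add(g, Function('V')(r)) = Add(196, Add(Rational(5, 2), Mul(Rational(-1, 2), 0))) = Add(196, Add(Rational(5, 2), 0)) = Add(196, Rational(5, 2)) = Rational(397, 2)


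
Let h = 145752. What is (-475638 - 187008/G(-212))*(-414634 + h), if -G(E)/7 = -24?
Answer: 897328605556/7 ≈ 1.2819e+11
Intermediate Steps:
G(E) = 168 (G(E) = -7*(-24) = 168)
(-475638 - 187008/G(-212))*(-414634 + h) = (-475638 - 187008/168)*(-414634 + 145752) = (-475638 - 187008*1/168)*(-268882) = (-475638 - 7792/7)*(-268882) = -3337258/7*(-268882) = 897328605556/7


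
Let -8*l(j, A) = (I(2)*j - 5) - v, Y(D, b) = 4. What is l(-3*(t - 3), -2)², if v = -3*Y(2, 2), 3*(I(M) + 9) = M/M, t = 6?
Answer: 7225/64 ≈ 112.89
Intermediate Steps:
I(M) = -26/3 (I(M) = -9 + (M/M)/3 = -9 + (⅓)*1 = -9 + ⅓ = -26/3)
v = -12 (v = -3*4 = -12)
l(j, A) = -7/8 + 13*j/12 (l(j, A) = -((-26*j/3 - 5) - 1*(-12))/8 = -((-5 - 26*j/3) + 12)/8 = -(7 - 26*j/3)/8 = -7/8 + 13*j/12)
l(-3*(t - 3), -2)² = (-7/8 + 13*(-3*(6 - 3))/12)² = (-7/8 + 13*(-3*3)/12)² = (-7/8 + (13/12)*(-9))² = (-7/8 - 39/4)² = (-85/8)² = 7225/64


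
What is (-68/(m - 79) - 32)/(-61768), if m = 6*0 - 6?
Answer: 39/77210 ≈ 0.00050512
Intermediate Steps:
m = -6 (m = 0 - 6 = -6)
(-68/(m - 79) - 32)/(-61768) = (-68/(-6 - 79) - 32)/(-61768) = (-68/(-85) - 32)*(-1/61768) = (-1/85*(-68) - 32)*(-1/61768) = (4/5 - 32)*(-1/61768) = -156/5*(-1/61768) = 39/77210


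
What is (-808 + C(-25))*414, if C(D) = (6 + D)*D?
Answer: -137862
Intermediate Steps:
C(D) = D*(6 + D)
(-808 + C(-25))*414 = (-808 - 25*(6 - 25))*414 = (-808 - 25*(-19))*414 = (-808 + 475)*414 = -333*414 = -137862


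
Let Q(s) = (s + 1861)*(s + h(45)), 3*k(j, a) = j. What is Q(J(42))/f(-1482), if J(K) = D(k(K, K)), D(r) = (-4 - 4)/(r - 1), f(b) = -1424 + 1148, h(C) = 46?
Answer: -7134575/23322 ≈ -305.92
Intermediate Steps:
f(b) = -276
k(j, a) = j/3
D(r) = -8/(-1 + r)
J(K) = -8/(-1 + K/3)
Q(s) = (46 + s)*(1861 + s) (Q(s) = (s + 1861)*(s + 46) = (1861 + s)*(46 + s) = (46 + s)*(1861 + s))
Q(J(42))/f(-1482) = (85606 + (-24/(-3 + 42))² + 1907*(-24/(-3 + 42)))/(-276) = (85606 + (-24/39)² + 1907*(-24/39))*(-1/276) = (85606 + (-24*1/39)² + 1907*(-24*1/39))*(-1/276) = (85606 + (-8/13)² + 1907*(-8/13))*(-1/276) = (85606 + 64/169 - 15256/13)*(-1/276) = (14269150/169)*(-1/276) = -7134575/23322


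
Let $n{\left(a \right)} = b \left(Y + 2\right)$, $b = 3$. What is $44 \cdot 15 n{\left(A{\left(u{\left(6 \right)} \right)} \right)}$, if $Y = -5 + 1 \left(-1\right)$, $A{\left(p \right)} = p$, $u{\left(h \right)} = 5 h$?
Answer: $-7920$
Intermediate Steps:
$Y = -6$ ($Y = -5 - 1 = -6$)
$n{\left(a \right)} = -12$ ($n{\left(a \right)} = 3 \left(-6 + 2\right) = 3 \left(-4\right) = -12$)
$44 \cdot 15 n{\left(A{\left(u{\left(6 \right)} \right)} \right)} = 44 \cdot 15 \left(-12\right) = 660 \left(-12\right) = -7920$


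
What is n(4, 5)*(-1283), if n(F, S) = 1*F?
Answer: -5132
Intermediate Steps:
n(F, S) = F
n(4, 5)*(-1283) = 4*(-1283) = -5132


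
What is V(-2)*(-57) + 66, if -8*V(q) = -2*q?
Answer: 189/2 ≈ 94.500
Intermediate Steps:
V(q) = q/4 (V(q) = -(-1)*q/4 = q/4)
V(-2)*(-57) + 66 = ((1/4)*(-2))*(-57) + 66 = -1/2*(-57) + 66 = 57/2 + 66 = 189/2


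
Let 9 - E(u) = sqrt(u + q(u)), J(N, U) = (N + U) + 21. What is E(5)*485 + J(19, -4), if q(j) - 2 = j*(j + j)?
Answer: 4401 - 485*sqrt(57) ≈ 739.33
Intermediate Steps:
q(j) = 2 + 2*j**2 (q(j) = 2 + j*(j + j) = 2 + j*(2*j) = 2 + 2*j**2)
J(N, U) = 21 + N + U
E(u) = 9 - sqrt(2 + u + 2*u**2) (E(u) = 9 - sqrt(u + (2 + 2*u**2)) = 9 - sqrt(2 + u + 2*u**2))
E(5)*485 + J(19, -4) = (9 - sqrt(2 + 5 + 2*5**2))*485 + (21 + 19 - 4) = (9 - sqrt(2 + 5 + 2*25))*485 + 36 = (9 - sqrt(2 + 5 + 50))*485 + 36 = (9 - sqrt(57))*485 + 36 = (4365 - 485*sqrt(57)) + 36 = 4401 - 485*sqrt(57)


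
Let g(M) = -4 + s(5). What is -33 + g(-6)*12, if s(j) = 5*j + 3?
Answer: 255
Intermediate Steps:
s(j) = 3 + 5*j
g(M) = 24 (g(M) = -4 + (3 + 5*5) = -4 + (3 + 25) = -4 + 28 = 24)
-33 + g(-6)*12 = -33 + 24*12 = -33 + 288 = 255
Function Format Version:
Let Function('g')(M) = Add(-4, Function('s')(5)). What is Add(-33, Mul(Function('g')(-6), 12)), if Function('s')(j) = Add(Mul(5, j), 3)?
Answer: 255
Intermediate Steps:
Function('s')(j) = Add(3, Mul(5, j))
Function('g')(M) = 24 (Function('g')(M) = Add(-4, Add(3, Mul(5, 5))) = Add(-4, Add(3, 25)) = Add(-4, 28) = 24)
Add(-33, Mul(Function('g')(-6), 12)) = Add(-33, Mul(24, 12)) = Add(-33, 288) = 255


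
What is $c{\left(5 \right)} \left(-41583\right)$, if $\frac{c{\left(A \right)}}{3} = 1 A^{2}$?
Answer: $-3118725$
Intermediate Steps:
$c{\left(A \right)} = 3 A^{2}$ ($c{\left(A \right)} = 3 \cdot 1 A^{2} = 3 A^{2}$)
$c{\left(5 \right)} \left(-41583\right) = 3 \cdot 5^{2} \left(-41583\right) = 3 \cdot 25 \left(-41583\right) = 75 \left(-41583\right) = -3118725$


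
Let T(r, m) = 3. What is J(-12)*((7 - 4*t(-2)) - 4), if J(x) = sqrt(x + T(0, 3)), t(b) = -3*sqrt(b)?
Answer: -36*sqrt(2) + 9*I ≈ -50.912 + 9.0*I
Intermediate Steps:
J(x) = sqrt(3 + x) (J(x) = sqrt(x + 3) = sqrt(3 + x))
J(-12)*((7 - 4*t(-2)) - 4) = sqrt(3 - 12)*((7 - (-12)*sqrt(-2)) - 4) = sqrt(-9)*((7 - (-12)*I*sqrt(2)) - 4) = (3*I)*((7 - (-12)*I*sqrt(2)) - 4) = (3*I)*((7 + 12*I*sqrt(2)) - 4) = (3*I)*(3 + 12*I*sqrt(2)) = 3*I*(3 + 12*I*sqrt(2))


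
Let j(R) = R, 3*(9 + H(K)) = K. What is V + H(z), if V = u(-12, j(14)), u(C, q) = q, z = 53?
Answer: 68/3 ≈ 22.667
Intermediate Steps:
H(K) = -9 + K/3
V = 14
V + H(z) = 14 + (-9 + (⅓)*53) = 14 + (-9 + 53/3) = 14 + 26/3 = 68/3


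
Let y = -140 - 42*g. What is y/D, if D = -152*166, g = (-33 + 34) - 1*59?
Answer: -287/3154 ≈ -0.090996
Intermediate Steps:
g = -58 (g = 1 - 59 = -58)
y = 2296 (y = -140 - 42*(-58) = -140 + 2436 = 2296)
D = -25232
y/D = 2296/(-25232) = 2296*(-1/25232) = -287/3154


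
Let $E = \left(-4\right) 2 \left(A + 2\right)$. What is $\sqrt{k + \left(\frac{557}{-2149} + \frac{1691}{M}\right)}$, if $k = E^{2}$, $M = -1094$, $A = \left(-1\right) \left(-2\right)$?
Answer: $\frac{\sqrt{5649906649397962}}{2351006} \approx 31.972$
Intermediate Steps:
$A = 2$
$E = -32$ ($E = \left(-4\right) 2 \left(2 + 2\right) = \left(-8\right) 4 = -32$)
$k = 1024$ ($k = \left(-32\right)^{2} = 1024$)
$\sqrt{k + \left(\frac{557}{-2149} + \frac{1691}{M}\right)} = \sqrt{1024 + \left(\frac{557}{-2149} + \frac{1691}{-1094}\right)} = \sqrt{1024 + \left(557 \left(- \frac{1}{2149}\right) + 1691 \left(- \frac{1}{1094}\right)\right)} = \sqrt{1024 - \frac{4243317}{2351006}} = \sqrt{\frac{2403186827}{2351006}} = \frac{\sqrt{5649906649397962}}{2351006}$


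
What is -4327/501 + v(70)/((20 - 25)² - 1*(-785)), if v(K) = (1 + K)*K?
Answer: -33830/13527 ≈ -2.5009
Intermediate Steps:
v(K) = K*(1 + K)
-4327/501 + v(70)/((20 - 25)² - 1*(-785)) = -4327/501 + (70*(1 + 70))/((20 - 25)² - 1*(-785)) = -4327*1/501 + (70*71)/((-5)² + 785) = -4327/501 + 4970/(25 + 785) = -4327/501 + 4970/810 = -4327/501 + 4970*(1/810) = -4327/501 + 497/81 = -33830/13527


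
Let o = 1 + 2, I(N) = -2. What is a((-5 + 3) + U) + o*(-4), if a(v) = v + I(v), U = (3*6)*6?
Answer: 92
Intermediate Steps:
U = 108 (U = 18*6 = 108)
o = 3
a(v) = -2 + v (a(v) = v - 2 = -2 + v)
a((-5 + 3) + U) + o*(-4) = (-2 + ((-5 + 3) + 108)) + 3*(-4) = (-2 + (-2 + 108)) - 12 = (-2 + 106) - 12 = 104 - 12 = 92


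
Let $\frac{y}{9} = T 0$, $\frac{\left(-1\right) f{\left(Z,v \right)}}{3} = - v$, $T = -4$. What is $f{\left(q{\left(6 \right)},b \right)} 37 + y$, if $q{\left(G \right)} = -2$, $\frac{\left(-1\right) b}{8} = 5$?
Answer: $-4440$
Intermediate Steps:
$b = -40$ ($b = \left(-8\right) 5 = -40$)
$f{\left(Z,v \right)} = 3 v$ ($f{\left(Z,v \right)} = - 3 \left(- v\right) = 3 v$)
$y = 0$ ($y = 9 \left(\left(-4\right) 0\right) = 9 \cdot 0 = 0$)
$f{\left(q{\left(6 \right)},b \right)} 37 + y = 3 \left(-40\right) 37 + 0 = \left(-120\right) 37 + 0 = -4440 + 0 = -4440$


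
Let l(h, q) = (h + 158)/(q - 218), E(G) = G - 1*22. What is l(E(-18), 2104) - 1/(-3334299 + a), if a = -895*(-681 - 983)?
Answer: 108857064/1739852917 ≈ 0.062567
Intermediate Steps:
E(G) = -22 + G (E(G) = G - 22 = -22 + G)
l(h, q) = (158 + h)/(-218 + q)
a = 1489280 (a = -895*(-1664) = 1489280)
l(E(-18), 2104) - 1/(-3334299 + a) = (158 + (-22 - 18))/(-218 + 2104) - 1/(-3334299 + 1489280) = (158 - 40)/1886 - 1/(-1845019) = (1/1886)*118 - 1*(-1/1845019) = 59/943 + 1/1845019 = 108857064/1739852917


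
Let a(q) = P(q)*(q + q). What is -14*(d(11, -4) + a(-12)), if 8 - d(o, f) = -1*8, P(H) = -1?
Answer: -560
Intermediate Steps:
d(o, f) = 16 (d(o, f) = 8 - (-1)*8 = 8 - 1*(-8) = 8 + 8 = 16)
a(q) = -2*q (a(q) = -(q + q) = -2*q)
-14*(d(11, -4) + a(-12)) = -14*(16 - 2*(-12)) = -14*(16 + 24) = -14*40 = -560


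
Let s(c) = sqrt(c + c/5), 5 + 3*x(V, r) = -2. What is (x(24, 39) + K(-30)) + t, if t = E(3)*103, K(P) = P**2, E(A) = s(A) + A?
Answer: 3620/3 + 309*sqrt(10)/5 ≈ 1402.1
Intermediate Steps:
x(V, r) = -7/3 (x(V, r) = -5/3 + (1/3)*(-2) = -5/3 - 2/3 = -7/3)
s(c) = sqrt(30)*sqrt(c)/5 (s(c) = sqrt(c + c*(1/5)) = sqrt(c + c/5) = sqrt(6*c/5) = sqrt(30)*sqrt(c)/5)
E(A) = A + sqrt(30)*sqrt(A)/5 (E(A) = sqrt(30)*sqrt(A)/5 + A = A + sqrt(30)*sqrt(A)/5)
t = 309 + 309*sqrt(10)/5 (t = (3 + sqrt(30)*sqrt(3)/5)*103 = (3 + 3*sqrt(10)/5)*103 = 309 + 309*sqrt(10)/5 ≈ 504.43)
(x(24, 39) + K(-30)) + t = (-7/3 + (-30)**2) + (309 + 309*sqrt(10)/5) = (-7/3 + 900) + (309 + 309*sqrt(10)/5) = 2693/3 + (309 + 309*sqrt(10)/5) = 3620/3 + 309*sqrt(10)/5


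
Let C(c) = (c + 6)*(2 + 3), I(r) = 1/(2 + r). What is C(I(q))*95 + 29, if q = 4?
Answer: 17749/6 ≈ 2958.2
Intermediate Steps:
C(c) = 30 + 5*c (C(c) = (6 + c)*5 = 30 + 5*c)
C(I(q))*95 + 29 = (30 + 5/(2 + 4))*95 + 29 = (30 + 5/6)*95 + 29 = (185/6)*95 + 29 = 17575/6 + 29 = 17749/6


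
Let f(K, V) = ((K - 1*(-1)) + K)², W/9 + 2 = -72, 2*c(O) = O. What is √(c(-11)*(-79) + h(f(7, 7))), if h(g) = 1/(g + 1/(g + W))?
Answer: √1069467750814/49612 ≈ 20.845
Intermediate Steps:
c(O) = O/2
W = -666 (W = -18 + 9*(-72) = -18 - 648 = -666)
f(K, V) = (1 + 2*K)² (f(K, V) = ((K + 1) + K)² = ((1 + K) + K)² = (1 + 2*K)²)
h(g) = 1/(g + 1/(-666 + g)) (h(g) = 1/(g + 1/(g - 666)) = 1/(g + 1/(-666 + g)))
√(c(-11)*(-79) + h(f(7, 7))) = √(((½)*(-11))*(-79) + (-666 + (1 + 2*7)²)/(1 + ((1 + 2*7)²)² - 666*(1 + 2*7)²)) = √(-11/2*(-79) + (-666 + (1 + 14)²)/(1 + ((1 + 14)²)² - 666*(1 + 14)²)) = √(869/2 + (-666 + 15²)/(1 + (15²)² - 666*15²)) = √(869/2 + (-666 + 225)/(1 + 225² - 666*225)) = √(869/2 - 441/(1 + 50625 - 149850)) = √(869/2 - 441/(-99224)) = √(869/2 - 1/99224*(-441)) = √(869/2 + 441/99224) = √(43113269/99224) = √1069467750814/49612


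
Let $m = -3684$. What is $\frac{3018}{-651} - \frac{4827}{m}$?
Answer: $- \frac{886215}{266476} \approx -3.3257$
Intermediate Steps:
$\frac{3018}{-651} - \frac{4827}{m} = \frac{3018}{-651} - \frac{4827}{-3684} = 3018 \left(- \frac{1}{651}\right) - - \frac{1609}{1228} = - \frac{1006}{217} + \frac{1609}{1228} = - \frac{886215}{266476}$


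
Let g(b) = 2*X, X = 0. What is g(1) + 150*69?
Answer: 10350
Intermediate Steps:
g(b) = 0 (g(b) = 2*0 = 0)
g(1) + 150*69 = 0 + 150*69 = 0 + 10350 = 10350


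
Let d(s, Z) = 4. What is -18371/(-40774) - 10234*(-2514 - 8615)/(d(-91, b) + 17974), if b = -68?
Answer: 2322125906901/366517486 ≈ 6335.6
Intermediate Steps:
-18371/(-40774) - 10234*(-2514 - 8615)/(d(-91, b) + 17974) = -18371/(-40774) - 10234*(-2514 - 8615)/(4 + 17974) = -18371*(-1/40774) - 10234/(17978/(-11129)) = 18371/40774 - 10234/(17978*(-1/11129)) = 18371/40774 - 10234/(-17978/11129) = 18371/40774 - 10234*(-11129/17978) = 18371/40774 + 56947093/8989 = 2322125906901/366517486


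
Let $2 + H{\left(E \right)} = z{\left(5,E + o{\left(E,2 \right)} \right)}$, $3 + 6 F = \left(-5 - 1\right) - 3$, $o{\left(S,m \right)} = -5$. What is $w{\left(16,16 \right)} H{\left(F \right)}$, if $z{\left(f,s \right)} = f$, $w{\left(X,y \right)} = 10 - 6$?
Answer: $12$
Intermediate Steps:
$w{\left(X,y \right)} = 4$
$F = -2$ ($F = - \frac{1}{2} + \frac{\left(-5 - 1\right) - 3}{6} = - \frac{1}{2} + \frac{-6 - 3}{6} = - \frac{1}{2} + \frac{1}{6} \left(-9\right) = - \frac{1}{2} - \frac{3}{2} = -2$)
$H{\left(E \right)} = 3$ ($H{\left(E \right)} = -2 + 5 = 3$)
$w{\left(16,16 \right)} H{\left(F \right)} = 4 \cdot 3 = 12$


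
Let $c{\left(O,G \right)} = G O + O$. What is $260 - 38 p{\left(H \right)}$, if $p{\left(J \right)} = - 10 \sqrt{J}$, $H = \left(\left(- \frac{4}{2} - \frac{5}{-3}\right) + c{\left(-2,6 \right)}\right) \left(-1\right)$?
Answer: $260 + \frac{380 \sqrt{129}}{3} \approx 1698.7$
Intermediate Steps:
$c{\left(O,G \right)} = O + G O$
$H = \frac{43}{3}$ ($H = \left(\left(- \frac{4}{2} - \frac{5}{-3}\right) - 2 \left(1 + 6\right)\right) \left(-1\right) = \left(\left(\left(-4\right) \frac{1}{2} - - \frac{5}{3}\right) - 14\right) \left(-1\right) = \left(\left(-2 + \frac{5}{3}\right) - 14\right) \left(-1\right) = \left(- \frac{1}{3} - 14\right) \left(-1\right) = \left(- \frac{43}{3}\right) \left(-1\right) = \frac{43}{3} \approx 14.333$)
$260 - 38 p{\left(H \right)} = 260 - 38 \left(- 10 \sqrt{\frac{43}{3}}\right) = 260 - 38 \left(- 10 \frac{\sqrt{129}}{3}\right) = 260 - 38 \left(- \frac{10 \sqrt{129}}{3}\right) = 260 + \frac{380 \sqrt{129}}{3}$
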